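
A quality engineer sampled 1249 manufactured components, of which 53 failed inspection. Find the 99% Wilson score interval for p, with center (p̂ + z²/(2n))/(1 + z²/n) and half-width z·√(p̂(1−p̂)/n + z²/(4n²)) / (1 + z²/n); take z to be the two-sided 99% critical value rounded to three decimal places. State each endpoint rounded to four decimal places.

p̂ = 53/1249 = 0.04243; z = 2.576, so z² = 6.635776.
Denominator 1 + z²/n = 1 + 6.635776/1249 = 1.005313.
Adjusted center: (0.04243 + z²/(2n))/1.005313 = 0.04485.
Radicand: p̂(1−p̂)/n + z²/(4n²) = 0.000032533 + 0.000001063 = 0.000033596.
Half-width = 2.576·√0.000033596/1.005313 = 0.01485.
Interval: 0.04485 ± 0.01485 → (0.0300, 0.0597).

(0.0300, 0.0597)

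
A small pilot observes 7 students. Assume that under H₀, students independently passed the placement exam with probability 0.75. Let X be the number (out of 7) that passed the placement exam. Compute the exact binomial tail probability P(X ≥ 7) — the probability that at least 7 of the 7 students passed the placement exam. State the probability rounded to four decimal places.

X ~ Binomial(n=7, p=0.75).
P(X ≥ 7) = C(7,7)·0.75^7·0.25^0.
= 0.133484 = 0.1335.

P = 0.1335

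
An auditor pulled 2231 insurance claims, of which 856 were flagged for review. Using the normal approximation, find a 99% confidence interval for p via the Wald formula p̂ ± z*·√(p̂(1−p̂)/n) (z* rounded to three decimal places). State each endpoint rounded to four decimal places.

(0.3572, 0.4102)

p̂ = 856/2231 = 0.38368.
SE(p̂) = √(0.38368·0.61632/2231) = 0.010295.
The 99% critical value is z* = 2.576.
Margin of error: 2.576 × 0.010295 = 0.02652.
So the interval runs from 0.3572 to 0.4102.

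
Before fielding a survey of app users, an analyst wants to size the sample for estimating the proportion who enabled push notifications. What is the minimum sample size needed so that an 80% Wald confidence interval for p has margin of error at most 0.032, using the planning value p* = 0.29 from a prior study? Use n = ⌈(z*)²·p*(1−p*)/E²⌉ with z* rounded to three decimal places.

n = 331

For 80% confidence, z* = 1.282.
p*(1−p*) = 0.29·0.71 = 0.2059.
(z*)²·p*(1−p*)/E² = 1.643524·0.2059/0.001024 = 330.470.
⌈330.470⌉ = 331.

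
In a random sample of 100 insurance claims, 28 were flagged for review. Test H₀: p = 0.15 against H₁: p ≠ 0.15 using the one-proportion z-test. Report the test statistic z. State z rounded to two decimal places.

Sample proportion p̂ = 28/100 = 0.28000.
Null standard error: √(0.15·0.85/100) = √0.001275000 = 0.035707.
Test statistic: z = 0.13000/0.035707 = 3.64.

z = 3.64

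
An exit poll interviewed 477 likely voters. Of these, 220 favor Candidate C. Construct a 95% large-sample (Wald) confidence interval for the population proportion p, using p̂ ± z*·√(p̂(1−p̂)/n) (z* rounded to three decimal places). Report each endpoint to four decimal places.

Sample proportion p̂ = 220/477 = 0.46122.
Standard error of p̂: √(0.248496/477) = √0.000520956 = 0.022824.
z* = 1.960 at the 95% level.
Margin = 1.960·0.022824 = 0.04474.
Interval: 0.46122 ± 0.04474 → (0.4165, 0.5060).

(0.4165, 0.5060)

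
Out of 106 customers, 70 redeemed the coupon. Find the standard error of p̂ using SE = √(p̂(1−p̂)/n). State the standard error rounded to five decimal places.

With x = 70 successes in n = 106, p̂ = 0.66038.
p̂(1−p̂) = 0.66038·0.33962 = 0.224278.
SE = √(0.224278/106) = 0.04600.

SE = 0.04600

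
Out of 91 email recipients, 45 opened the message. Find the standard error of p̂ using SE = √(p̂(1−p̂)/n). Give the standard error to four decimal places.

With x = 45 successes in n = 91, p̂ = 0.49451.
p̂(1−p̂) = 0.49451·0.50549 = 0.249970.
SE = √(0.249970/91) = 0.0524.

SE = 0.0524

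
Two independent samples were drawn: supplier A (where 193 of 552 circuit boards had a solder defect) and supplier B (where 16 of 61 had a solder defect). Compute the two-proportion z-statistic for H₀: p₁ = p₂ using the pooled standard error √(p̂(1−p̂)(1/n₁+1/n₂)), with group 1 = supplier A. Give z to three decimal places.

z = 1.366

Sample proportions: p̂₁ = 193/552 = 0.34964 and p̂₂ = 16/61 = 0.26230.
Pooled p̂ = (193+16)/(552+61) = 209/613 = 0.34095.
SE = √[p̂(1−p̂)(1/n₁+1/n₂)] = √[0.34095·0.65905·(1/552+1/61)] ≈ 0.063959.
z = (p̂₁ − p̂₂)/SE = (0.34964 − 0.26230)/0.063959 = 0.08734/0.063959 = 1.366.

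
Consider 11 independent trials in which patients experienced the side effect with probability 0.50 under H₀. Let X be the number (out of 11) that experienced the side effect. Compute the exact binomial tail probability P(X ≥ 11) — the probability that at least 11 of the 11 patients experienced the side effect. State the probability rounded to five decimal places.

X is binomial with n = 11 and p = 0.50.
P(X ≥ 11) = C(11,11)·0.50^11·0.50^0.
= 0.000488 = 0.00049.

P = 0.00049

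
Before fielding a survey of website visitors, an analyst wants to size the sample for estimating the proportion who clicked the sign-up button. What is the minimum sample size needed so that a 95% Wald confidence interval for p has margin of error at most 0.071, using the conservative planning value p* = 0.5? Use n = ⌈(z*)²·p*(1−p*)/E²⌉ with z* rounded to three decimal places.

n = 191

z* = 1.960 at the 95% level.
p*(1−p*) = 0.2500.
(z*)²·p*(1−p*)/E² = 3.841600·0.2500/0.005041 = 190.518.
⌈190.518⌉ = 191.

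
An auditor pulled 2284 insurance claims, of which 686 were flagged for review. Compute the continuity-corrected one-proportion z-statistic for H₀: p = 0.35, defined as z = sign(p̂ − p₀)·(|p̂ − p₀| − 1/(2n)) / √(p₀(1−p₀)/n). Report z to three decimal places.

p̂ = 686/2284 = 0.30035. p̂ − p₀ = -0.049650.
1/(2n) = 0.000219.
Corrected numerator: |-0.049650| − 0.000219 = 0.049431.
Under H₀, SE = √(p₀(1−p₀)/n) = √(0.35·0.65/2284) = √0.000099606 = 0.009980.
z = (−)0.049431/0.009980 = -4.953.

z = -4.953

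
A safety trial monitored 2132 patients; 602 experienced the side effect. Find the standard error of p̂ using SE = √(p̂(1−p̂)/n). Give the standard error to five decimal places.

With x = 602 successes in n = 2132, p̂ = 0.28236.
p̂(1−p̂) = 0.202633.
SE = √(0.202633/2132) = 0.00975.

SE = 0.00975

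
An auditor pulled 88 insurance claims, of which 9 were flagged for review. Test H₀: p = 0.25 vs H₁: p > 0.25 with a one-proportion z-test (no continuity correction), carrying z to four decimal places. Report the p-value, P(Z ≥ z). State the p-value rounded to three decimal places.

The sample proportion is 9/88 = 0.10227.
SE₀ = √(0.25·0.75/88) = 0.046159.
Test statistic (full precision, shown to 4 dp): z = (9/88 − 0.25)/SE₀ ≈ -3.2004.
From the standard normal, P(Z ≥ z) = 0.999.

p-value = 0.999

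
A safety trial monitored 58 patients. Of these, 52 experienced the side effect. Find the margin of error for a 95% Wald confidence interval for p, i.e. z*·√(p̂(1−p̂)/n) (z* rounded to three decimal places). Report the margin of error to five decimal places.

ME = 0.07838

Sample proportion p̂ = 52/58 = 0.89655.
Standard error of p̂: √(0.092747/58) = √0.001599082 = 0.039989.
For 95% confidence, z* = 1.960.
ME = 1.960·0.039989 = 0.07838.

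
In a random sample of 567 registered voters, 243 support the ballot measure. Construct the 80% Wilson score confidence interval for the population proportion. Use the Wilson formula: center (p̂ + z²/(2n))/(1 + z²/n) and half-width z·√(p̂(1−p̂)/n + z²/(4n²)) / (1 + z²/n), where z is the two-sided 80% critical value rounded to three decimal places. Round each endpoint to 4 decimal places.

p̂ = 243/567 = 0.42857; z = 1.282, so z² = 1.643524.
1 + z²/n = 1.002899.
Adjusted center: (0.42857 + z²/(2n))/1.002899 = 0.42878.
Radicand: p̂(1−p̂)/n + z²/(4n²) = 0.000431919 + 0.000001278 = 0.000433197.
Half-width = 1.282·√0.000433197/1.002899 = 0.02661.
CI: 0.42878 ± 0.02661 = (0.4022, 0.4554).

(0.4022, 0.4554)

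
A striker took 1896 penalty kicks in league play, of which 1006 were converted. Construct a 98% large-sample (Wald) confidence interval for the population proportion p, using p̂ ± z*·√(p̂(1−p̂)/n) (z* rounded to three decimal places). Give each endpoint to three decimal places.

The sample proportion is 1006/1896 = 0.53059.
SE = √(p̂(1−p̂)/n) = √(0.249064/1896) = 0.011461.
The 98% critical value is z* = 2.326.
Margin = 2.326·0.011461 = 0.02666.
Interval: 0.53059 ± 0.02666 → (0.504, 0.557).

(0.504, 0.557)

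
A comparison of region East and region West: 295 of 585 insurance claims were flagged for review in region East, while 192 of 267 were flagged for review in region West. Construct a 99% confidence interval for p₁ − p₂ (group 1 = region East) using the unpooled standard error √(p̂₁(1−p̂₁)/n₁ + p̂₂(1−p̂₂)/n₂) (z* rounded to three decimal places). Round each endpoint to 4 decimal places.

(-0.3035, -0.1262)

p̂₁ = 295/585 = 0.50427, p̂₂ = 192/267 = 0.71910; p̂₁ − p̂₂ = -0.21483.
SE = √(0.000427319 + 0.000756534) = √0.001183853 = 0.034407.
The 99% critical value is z* = 2.576. Margin of error = 0.08863.
Interval: -0.21483 ± 0.08863 → (-0.3035, -0.1262).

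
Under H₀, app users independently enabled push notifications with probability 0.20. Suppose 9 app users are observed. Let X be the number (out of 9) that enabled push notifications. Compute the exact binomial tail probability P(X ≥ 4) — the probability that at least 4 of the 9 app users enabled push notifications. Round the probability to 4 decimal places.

P = 0.0856

X is binomial with n = 9 and p = 0.20.
P(X ≥ 4) = Σ_{j=4}^{9} C(9,j)·0.20^j·0.80^{9−j}.
= 0.066060 + 0.016515 + 0.002753 + 0.000295 + 0.000018 + 0.000001 = 0.0856.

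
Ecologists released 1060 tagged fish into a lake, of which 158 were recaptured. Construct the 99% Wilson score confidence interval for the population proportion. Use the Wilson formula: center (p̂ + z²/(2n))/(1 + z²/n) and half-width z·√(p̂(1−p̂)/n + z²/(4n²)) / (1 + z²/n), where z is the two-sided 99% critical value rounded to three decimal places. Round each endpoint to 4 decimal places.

(0.1231, 0.1794)

Here p̂ = 158/1060 = 0.14906 and z = 2.576 (z² = 6.635776).
1 + z²/n = 1.006260.
Adjusted center: (0.14906 + z²/(2n))/1.006260 = 0.15124.
Radicand: p̂(1−p̂)/n + z²/(4n²) = 0.000119659 + 0.000001476 = 0.000121135.
Half-width = 2.576·√0.000121135/1.006260 = 0.02818.
Interval: 0.15124 ± 0.02818 → (0.1231, 0.1794).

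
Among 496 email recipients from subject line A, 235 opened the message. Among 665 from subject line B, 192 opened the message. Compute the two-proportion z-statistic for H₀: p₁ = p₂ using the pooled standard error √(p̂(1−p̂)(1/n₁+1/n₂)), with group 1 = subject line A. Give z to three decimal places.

p̂₁ = 235/496 = 0.47379, p̂₂ = 192/665 = 0.28872.
Pooling: p̂ = 427/1161 = 0.36779.
Pooled SE = √[0.2325196·0.00351989] ≈ 0.028608.
z = (p̂₁ − p̂₂)/SE = (0.47379 − 0.28872)/0.028608 = 0.18507/0.028608 = 6.469.

z = 6.469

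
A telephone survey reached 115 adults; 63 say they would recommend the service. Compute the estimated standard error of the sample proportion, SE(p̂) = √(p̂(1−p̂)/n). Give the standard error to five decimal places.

SE = 0.04641

Sample proportion p̂ = 63/115 = 0.54783.
p̂(1−p̂) = 0.54783·0.45217 = 0.247712.
SE = √(0.247712/115) = √0.002154017 = 0.04641.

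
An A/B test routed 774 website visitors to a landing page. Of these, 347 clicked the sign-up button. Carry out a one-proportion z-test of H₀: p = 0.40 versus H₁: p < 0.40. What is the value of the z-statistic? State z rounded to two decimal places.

z = 2.74

Sample proportion p̂ = 347/774 = 0.44832.
SE₀ = √(0.40·0.60/774) = 0.017609.
Test statistic: z = 0.04832/0.017609 = 2.74.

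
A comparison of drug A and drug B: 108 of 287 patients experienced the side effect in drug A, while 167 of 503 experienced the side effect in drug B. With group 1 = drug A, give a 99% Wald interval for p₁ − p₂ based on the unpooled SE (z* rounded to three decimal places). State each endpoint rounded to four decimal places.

(-0.0471, 0.1357)

p̂₁ = 0.37631, p̂₂ = 0.33201, so the observed difference is 0.04430.
Unpooled SE = √(p̂₁(1−p̂₁)/n₁ + p̂₂(1−p̂₂)/n₂) = √(0.000817770 + 0.000440912) = 0.035478.
The 99% critical value is z* = 2.576. Margin = 2.576·0.035478 = 0.09139.
So the interval runs from -0.0471 to 0.1357.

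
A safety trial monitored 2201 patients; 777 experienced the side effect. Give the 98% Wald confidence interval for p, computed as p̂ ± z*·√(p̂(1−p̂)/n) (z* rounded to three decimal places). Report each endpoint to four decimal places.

(0.3293, 0.3767)

Sample proportion p̂ = 777/2201 = 0.35302.
SE(p̂) = √(0.35302·0.64698/2201) = 0.010187.
For 98% confidence, z* = 2.326.
Margin = 2.326·0.010187 = 0.02369.
Interval: 0.35302 ± 0.02369 → (0.3293, 0.3767).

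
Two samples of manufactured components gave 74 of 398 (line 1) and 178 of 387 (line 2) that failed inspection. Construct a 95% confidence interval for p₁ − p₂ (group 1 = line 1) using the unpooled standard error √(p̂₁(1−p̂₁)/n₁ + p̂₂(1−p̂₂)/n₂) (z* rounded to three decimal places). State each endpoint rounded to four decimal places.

p̂₁ = 0.18593, p̂₂ = 0.45995, so the observed difference is -0.27402.
SE = √(0.000380301 + 0.000641850) = √0.001022151 = 0.031971.
The 95% critical value is z* = 1.960. Margin of error = 0.06266.
Interval: -0.27402 ± 0.06266 → (-0.3367, -0.2114).

(-0.3367, -0.2114)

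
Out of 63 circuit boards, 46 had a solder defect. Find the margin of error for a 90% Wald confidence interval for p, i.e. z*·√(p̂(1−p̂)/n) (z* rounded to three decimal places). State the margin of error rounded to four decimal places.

With x = 46 successes in n = 63, p̂ = 0.73016.
SE(p̂) = √(0.73016·0.26984/63) = 0.055923.
z* = 1.645 at the 90% level.
So ME = 0.0920.

ME = 0.0920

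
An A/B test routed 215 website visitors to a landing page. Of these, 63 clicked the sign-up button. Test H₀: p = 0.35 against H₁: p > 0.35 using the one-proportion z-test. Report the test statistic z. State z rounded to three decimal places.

The sample proportion is 63/215 = 0.29302.
Under H₀, SE = √(p₀(1−p₀)/n) = √(0.35·0.65/215) = √0.001058140 = 0.032529.
z = (0.29302 − 0.35)/0.032529 = -0.05698/0.032529 = -1.752.

z = -1.752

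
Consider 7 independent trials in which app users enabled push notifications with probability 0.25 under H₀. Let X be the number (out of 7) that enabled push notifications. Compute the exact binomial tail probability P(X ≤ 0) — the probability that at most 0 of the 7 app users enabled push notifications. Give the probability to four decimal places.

X is binomial with n = 7 and p = 0.25.
P(X ≤ 0) = C(7,0)·0.25^0·0.75^7.
= 0.133484 = 0.1335.

P = 0.1335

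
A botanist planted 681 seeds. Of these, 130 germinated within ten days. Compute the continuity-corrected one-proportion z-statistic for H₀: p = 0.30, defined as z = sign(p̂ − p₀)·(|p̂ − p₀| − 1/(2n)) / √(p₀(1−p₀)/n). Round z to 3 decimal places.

With x = 130 successes in n = 681, p̂ = 0.19090. p̂ − p₀ = -0.109104.
Continuity correction 1/(2n) = 1/1362 = 0.000734.
Corrected numerator: |-0.109104| − 0.000734 = 0.108370.
SE₀ = √(0.30·0.70/681) = 0.017560.
z = −0.108370/0.017560 = -6.171.

z = -6.171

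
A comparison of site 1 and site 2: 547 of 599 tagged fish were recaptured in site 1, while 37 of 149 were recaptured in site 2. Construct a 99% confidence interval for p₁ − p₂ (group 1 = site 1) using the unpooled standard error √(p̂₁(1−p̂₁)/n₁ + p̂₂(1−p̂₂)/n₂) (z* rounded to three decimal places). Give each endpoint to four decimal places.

p̂₁ = 0.91319, p̂₂ = 0.24832, so the observed difference is 0.66487.
SE = √(0.000132346 + 0.001252740) = √0.001385086 = 0.037217.
z* = 2.576 at the 99% level. Margin of error = 0.09587.
CI: 0.66487 ± 0.09587 = (0.5690, 0.7607).

(0.5690, 0.7607)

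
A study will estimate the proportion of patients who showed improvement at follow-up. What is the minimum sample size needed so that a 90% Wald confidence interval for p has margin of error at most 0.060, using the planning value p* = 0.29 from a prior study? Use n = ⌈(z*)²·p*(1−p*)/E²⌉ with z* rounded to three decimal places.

n = 155

z* = 1.645 at the 90% level.
p*(1−p*) = 0.2059.
(z*)²·p*(1−p*)/E² = 2.706025·0.2059/0.003600 = 154.770.
Rounding up, n = 155.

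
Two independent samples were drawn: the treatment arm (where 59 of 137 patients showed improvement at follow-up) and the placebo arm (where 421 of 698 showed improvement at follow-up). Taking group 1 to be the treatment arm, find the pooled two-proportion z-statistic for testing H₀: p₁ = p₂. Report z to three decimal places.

p̂₁ = 59/137 = 0.43066, p̂₂ = 421/698 = 0.60315.
Pooled p̂ = (59+421)/(137+698) = 480/835 = 0.57485.
Pooled SE = √[0.2443974·0.00873193] ≈ 0.046196.
z = (p̂₁ − p̂₂)/SE = (0.43066 − 0.60315)/0.046196 = -0.17249/0.046196 = -3.734.

z = -3.734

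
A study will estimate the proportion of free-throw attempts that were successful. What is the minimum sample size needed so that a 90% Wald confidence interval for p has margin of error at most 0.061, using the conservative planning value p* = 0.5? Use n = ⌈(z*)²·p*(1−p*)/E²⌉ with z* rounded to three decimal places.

n = 182

For 90% confidence, z* = 1.645.
p*(1−p*) = 0.50·0.50 = 0.2500.
(z*)²·p*(1−p*)/E² = 2.706025·0.2500/0.003721 = 181.808.
⌈181.808⌉ = 182.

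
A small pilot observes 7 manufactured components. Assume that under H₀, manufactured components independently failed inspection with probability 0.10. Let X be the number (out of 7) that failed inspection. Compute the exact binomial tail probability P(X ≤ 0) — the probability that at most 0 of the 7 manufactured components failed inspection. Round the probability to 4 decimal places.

X ~ Binomial(n=7, p=0.10).
P(X ≤ 0) = C(7,0)·0.10^0·0.90^7.
= 0.478297 = 0.4783.

P = 0.4783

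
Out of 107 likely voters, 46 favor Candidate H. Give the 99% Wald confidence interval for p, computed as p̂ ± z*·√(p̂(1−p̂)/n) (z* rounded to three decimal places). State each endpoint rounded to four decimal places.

(0.3066, 0.5532)

The sample proportion is 46/107 = 0.42991.
SE = √(p̂(1−p̂)/n) = √(0.245087/107) = 0.047860.
For 99% confidence, z* = 2.576.
Margin of error: 2.576 × 0.047860 = 0.12329.
CI: 0.42991 ± 0.12329 = (0.3066, 0.5532).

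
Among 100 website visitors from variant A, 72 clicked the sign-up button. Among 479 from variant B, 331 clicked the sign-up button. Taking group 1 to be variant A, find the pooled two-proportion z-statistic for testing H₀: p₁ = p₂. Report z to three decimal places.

Sample proportions: p̂₁ = 72/100 = 0.72000 and p̂₂ = 331/479 = 0.69102.
Pooled p̂ = (72+331)/(100+479) = 403/579 = 0.69603.
Pooled SE = √[0.2115732·0.01208768] ≈ 0.050571.
z = 0.02898/0.050571 = 0.573.

z = 0.573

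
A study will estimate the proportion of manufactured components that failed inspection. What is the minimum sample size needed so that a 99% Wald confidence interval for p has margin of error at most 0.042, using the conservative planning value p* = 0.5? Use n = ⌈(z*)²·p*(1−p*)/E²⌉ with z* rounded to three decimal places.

The 99% critical value is z* = 2.576.
p*(1−p*) = 0.2500.
(z*)²·p*(1−p*)/E² = 6.635776·0.2500/0.001764 = 940.444.
Rounding up, n = 941.

n = 941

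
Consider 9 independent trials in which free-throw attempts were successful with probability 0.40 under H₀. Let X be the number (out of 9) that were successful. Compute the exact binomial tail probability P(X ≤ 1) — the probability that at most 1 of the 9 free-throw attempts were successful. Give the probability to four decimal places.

P = 0.0705

X is binomial with n = 9 and p = 0.40.
P(X ≤ 1) = C(9,0)·0.40^0·0.60^9 + C(9,1)·0.40^1·0.60^8.
= 0.010078 + 0.060466 = 0.0705.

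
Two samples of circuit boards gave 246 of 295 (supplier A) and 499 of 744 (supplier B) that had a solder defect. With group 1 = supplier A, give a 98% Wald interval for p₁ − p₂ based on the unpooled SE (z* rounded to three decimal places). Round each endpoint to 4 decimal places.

(0.0988, 0.2276)

p̂₁ = 246/295 = 0.83390, p̂₂ = 499/744 = 0.67070; p̂₁ − p̂₂ = 0.16320.
Unpooled SE = √(p̂₁(1−p̂₁)/n₁ + p̂₂(1−p̂₂)/n₂) = √(0.000469532 + 0.000296857) = 0.027684.
For 98% confidence, z* = 2.326. Margin of error = 0.06439.
CI: 0.16320 ± 0.06439 = (0.0988, 0.2276).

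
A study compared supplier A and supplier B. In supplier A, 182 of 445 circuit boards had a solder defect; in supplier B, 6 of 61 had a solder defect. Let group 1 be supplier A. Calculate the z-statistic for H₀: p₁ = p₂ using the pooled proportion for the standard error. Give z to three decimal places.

z = 4.708

Sample proportions: p̂₁ = 182/445 = 0.40899 and p̂₂ = 6/61 = 0.09836.
Pooling: p̂ = 188/506 = 0.37154.
Pooled SE = √[0.2334984·0.01864063] ≈ 0.065974.
z = 0.31063/0.065974 = 4.708.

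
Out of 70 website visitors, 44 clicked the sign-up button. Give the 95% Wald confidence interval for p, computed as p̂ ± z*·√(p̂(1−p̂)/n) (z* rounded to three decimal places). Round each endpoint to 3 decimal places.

(0.515, 0.742)

With x = 44 successes in n = 70, p̂ = 0.62857.
SE = √(p̂(1−p̂)/n) = √(0.233469/70) = 0.057752.
For 95% confidence, z* = 1.960.
Margin of error: 1.960 × 0.057752 = 0.11319.
CI: 0.62857 ± 0.11319 = (0.515, 0.742).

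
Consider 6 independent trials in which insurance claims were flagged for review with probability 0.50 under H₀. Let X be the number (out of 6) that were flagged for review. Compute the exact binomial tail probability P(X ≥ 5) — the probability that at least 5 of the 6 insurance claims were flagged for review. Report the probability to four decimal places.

P = 0.1094

X ~ Binomial(n=6, p=0.50).
P(X ≥ 5) = C(6,5)·0.50^5·0.50^1 + C(6,6)·0.50^6·0.50^0.
= 0.093750 + 0.015625 = 0.1094.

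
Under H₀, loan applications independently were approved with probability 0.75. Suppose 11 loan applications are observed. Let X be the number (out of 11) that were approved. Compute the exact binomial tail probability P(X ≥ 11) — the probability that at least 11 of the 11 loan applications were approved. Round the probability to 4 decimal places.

X ~ Binomial(n=11, p=0.75).
P(X ≥ 11) = C(11,11)·0.75^11·0.25^0.
= 0.042235 = 0.0422.

P = 0.0422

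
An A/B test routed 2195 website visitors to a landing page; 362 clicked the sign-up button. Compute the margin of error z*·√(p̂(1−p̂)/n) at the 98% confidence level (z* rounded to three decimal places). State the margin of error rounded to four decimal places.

The sample proportion is 362/2195 = 0.16492.
Standard error of p̂: √(0.137722/2195) = √0.000062743 = 0.007921.
The 98% critical value is z* = 2.326.
ME = 2.326·0.007921 = 0.0184.

ME = 0.0184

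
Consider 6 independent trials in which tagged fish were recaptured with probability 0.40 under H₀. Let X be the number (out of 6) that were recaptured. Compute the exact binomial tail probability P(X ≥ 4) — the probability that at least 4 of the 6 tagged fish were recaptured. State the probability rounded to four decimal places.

X ~ Binomial(n=6, p=0.40).
P(X ≥ 4) = C(6,4)·0.40^4·0.60^2 + C(6,5)·0.40^5·0.60^1 + C(6,6)·0.40^6·0.60^0.
= 0.138240 + 0.036864 + 0.004096 = 0.1792.

P = 0.1792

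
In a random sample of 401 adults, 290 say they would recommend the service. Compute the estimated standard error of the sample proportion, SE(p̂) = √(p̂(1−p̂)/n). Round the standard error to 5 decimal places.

SE = 0.02234

The sample proportion is 290/401 = 0.72319.
p̂(1−p̂) = 0.72319·0.27681 = 0.200186.
Dividing by n and taking the root: √0.000499217 = 0.02234.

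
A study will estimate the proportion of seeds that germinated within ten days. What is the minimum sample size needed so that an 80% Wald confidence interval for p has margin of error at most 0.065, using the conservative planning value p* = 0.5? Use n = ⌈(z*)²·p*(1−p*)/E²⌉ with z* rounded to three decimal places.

For 80% confidence, z* = 1.282.
p*(1−p*) = 0.2500.
(z*)²·p*(1−p*)/E² = 1.643524·0.2500/0.004225 = 97.250.
Rounding up, n = 98.

n = 98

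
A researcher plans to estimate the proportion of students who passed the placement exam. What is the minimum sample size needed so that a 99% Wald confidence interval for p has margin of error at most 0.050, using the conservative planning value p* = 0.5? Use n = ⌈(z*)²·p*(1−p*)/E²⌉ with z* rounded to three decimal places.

z* = 2.576 at the 99% level.
p*(1−p*) = 0.2500.
(z*)²·p*(1−p*)/E² = 6.635776·0.2500/0.002500 = 663.578.
⌈663.578⌉ = 664.

n = 664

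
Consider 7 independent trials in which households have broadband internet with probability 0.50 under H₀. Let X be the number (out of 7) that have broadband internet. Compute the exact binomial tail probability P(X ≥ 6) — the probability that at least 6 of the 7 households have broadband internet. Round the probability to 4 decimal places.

X is binomial with n = 7 and p = 0.50.
P(X ≥ 6) = C(7,6)·0.50^6·0.50^1 + C(7,7)·0.50^7·0.50^0.
= 0.054688 + 0.007812 = 0.0625.

P = 0.0625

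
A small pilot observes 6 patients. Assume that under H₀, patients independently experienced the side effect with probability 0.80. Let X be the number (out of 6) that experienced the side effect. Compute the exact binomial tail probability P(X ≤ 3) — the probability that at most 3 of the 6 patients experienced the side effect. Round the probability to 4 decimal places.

X is binomial with n = 6 and p = 0.80.
P(X ≤ 3) = C(6,0)·0.80^0·0.20^6 + C(6,1)·0.80^1·0.20^5 + C(6,2)·0.80^2·0.20^4 + C(6,3)·0.80^3·0.20^3.
= 0.000064 + 0.001536 + 0.015360 + 0.081920 = 0.0989.

P = 0.0989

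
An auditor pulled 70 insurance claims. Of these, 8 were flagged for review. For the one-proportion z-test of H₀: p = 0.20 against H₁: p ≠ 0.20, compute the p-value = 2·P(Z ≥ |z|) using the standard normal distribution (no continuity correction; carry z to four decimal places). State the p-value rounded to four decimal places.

p-value = 0.0730

With x = 8 successes in n = 70, p̂ = 0.11429.
SE₀ = √(0.20·0.80/70) = 0.047809.
z = (p̂ − p₀)/SE = (8/70 − 0.20)/0.047809 ≈ -1.7928.
p-value = 2·P(Z ≥ |z|) with z = -1.7928 → 0.0730.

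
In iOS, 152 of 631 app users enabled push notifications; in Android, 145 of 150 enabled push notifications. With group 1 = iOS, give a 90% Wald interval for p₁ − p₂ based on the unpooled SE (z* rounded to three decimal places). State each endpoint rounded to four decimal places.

p̂₁ = 0.24089, p̂₂ = 0.96667, so the observed difference is -0.72578.
Unpooled SE = √(p̂₁(1−p̂₁)/n₁ + p̂₂(1−p̂₂)/n₂) = √(0.000289795 + 0.000214815) = 0.022464.
z* = 1.645 at the 90% level. Margin = 1.645·0.022464 = 0.03695.
CI: -0.72578 ± 0.03695 = (-0.7627, -0.6888).

(-0.7627, -0.6888)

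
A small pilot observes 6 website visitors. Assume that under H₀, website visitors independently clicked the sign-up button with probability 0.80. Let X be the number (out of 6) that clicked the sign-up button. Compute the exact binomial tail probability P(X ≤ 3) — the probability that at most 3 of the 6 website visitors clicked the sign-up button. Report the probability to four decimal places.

P = 0.0989

X ~ Binomial(n=6, p=0.80).
P(X ≤ 3) = C(6,0)·0.80^0·0.20^6 + C(6,1)·0.80^1·0.20^5 + C(6,2)·0.80^2·0.20^4 + C(6,3)·0.80^3·0.20^3.
= 0.000064 + 0.001536 + 0.015360 + 0.081920 = 0.0989.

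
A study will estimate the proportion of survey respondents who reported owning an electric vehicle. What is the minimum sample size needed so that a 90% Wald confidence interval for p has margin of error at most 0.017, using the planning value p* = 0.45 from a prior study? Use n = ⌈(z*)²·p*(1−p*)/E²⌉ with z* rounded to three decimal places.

The 90% critical value is z* = 1.645.
p*(1−p*) = 0.45·0.55 = 0.2475.
(z*)²·p*(1−p*)/E² = 2.706025·0.2475/0.000289 = 2317.444.
Rounding up, n = 2318.

n = 2318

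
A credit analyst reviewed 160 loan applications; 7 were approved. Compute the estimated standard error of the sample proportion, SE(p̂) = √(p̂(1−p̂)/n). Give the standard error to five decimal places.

SE = 0.01617

The sample proportion is 7/160 = 0.04375.
p̂(1−p̂) = 0.04375·0.95625 = 0.041836.
SE = √(0.041836/160) = 0.01617.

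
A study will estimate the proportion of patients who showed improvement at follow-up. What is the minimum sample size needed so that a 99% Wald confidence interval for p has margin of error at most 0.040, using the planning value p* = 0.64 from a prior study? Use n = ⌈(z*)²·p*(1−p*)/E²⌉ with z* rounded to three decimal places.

z* = 2.576 at the 99% level.
p*(1−p*) = 0.2304.
Required n before rounding: 6.635776 × 0.2304 / 0.040² = 955.552.
Rounding up, n = 956.

n = 956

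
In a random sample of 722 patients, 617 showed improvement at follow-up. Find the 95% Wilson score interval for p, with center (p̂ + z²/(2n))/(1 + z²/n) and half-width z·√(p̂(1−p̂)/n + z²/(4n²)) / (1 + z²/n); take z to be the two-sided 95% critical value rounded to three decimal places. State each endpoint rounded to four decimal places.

Here p̂ = 617/722 = 0.85457 and z = 1.960 (z² = 3.841600).
1 + z²/n = 1.005321.
Center = (0.85457 + 0.002660)/1.005321 = 0.85269.
Radicand: p̂(1−p̂)/n + z²/(4n²) = 0.000172132 + 0.000001842 = 0.000173974.
Half-width = 1.960·√0.000173974/1.005321 = 0.02572.
CI: 0.85269 ± 0.02572 = (0.8270, 0.8784).

(0.8270, 0.8784)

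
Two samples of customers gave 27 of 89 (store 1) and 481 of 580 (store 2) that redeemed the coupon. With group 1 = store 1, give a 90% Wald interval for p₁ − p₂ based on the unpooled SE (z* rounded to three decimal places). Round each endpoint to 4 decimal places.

p̂₁ = 0.30337, p̂₂ = 0.82931, so the observed difference is -0.52594.
SE = √(0.002374572 + 0.000244060) = √0.002618632 = 0.051173.
For 90% confidence, z* = 1.645. Margin = 1.645·0.051173 = 0.08418.
Interval: -0.52594 ± 0.08418 → (-0.6101, -0.4418).

(-0.6101, -0.4418)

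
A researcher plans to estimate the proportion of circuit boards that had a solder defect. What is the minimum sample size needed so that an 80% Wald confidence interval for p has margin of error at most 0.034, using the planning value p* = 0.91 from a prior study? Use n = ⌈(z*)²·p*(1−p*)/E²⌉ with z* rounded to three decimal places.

n = 117

z* = 1.282 at the 80% level.
p*(1−p*) = 0.91·0.09 = 0.0819.
(z*)²·p*(1−p*)/E² = 1.643524·0.0819/0.001156 = 116.440.
⌈116.440⌉ = 117.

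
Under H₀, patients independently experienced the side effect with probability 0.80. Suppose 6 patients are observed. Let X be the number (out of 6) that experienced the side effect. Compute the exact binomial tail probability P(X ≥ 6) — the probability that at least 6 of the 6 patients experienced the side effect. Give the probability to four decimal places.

X is binomial with n = 6 and p = 0.80.
P(X ≥ 6) = C(6,6)·0.80^6·0.20^0.
= 0.262144 = 0.2621.

P = 0.2621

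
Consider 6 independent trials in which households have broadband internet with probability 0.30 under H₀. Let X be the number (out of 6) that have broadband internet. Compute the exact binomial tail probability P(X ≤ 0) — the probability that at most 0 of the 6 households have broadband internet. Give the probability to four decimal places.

X is binomial with n = 6 and p = 0.30.
P(X ≤ 0) = C(6,0)·0.30^0·0.70^6.
= 0.117649 = 0.1176.

P = 0.1176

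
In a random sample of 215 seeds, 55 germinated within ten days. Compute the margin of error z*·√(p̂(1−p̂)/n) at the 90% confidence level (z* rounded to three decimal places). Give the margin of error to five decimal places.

p̂ = 55/215 = 0.25581.
SE = √(p̂(1−p̂)/n) = √(0.190373/215) = 0.029757.
z* = 1.645 at the 90% level.
ME = 1.645·0.029757 = 0.04895.

ME = 0.04895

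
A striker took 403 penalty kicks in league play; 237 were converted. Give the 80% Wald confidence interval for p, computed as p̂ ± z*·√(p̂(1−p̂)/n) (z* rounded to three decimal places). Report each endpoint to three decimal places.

Sample proportion p̂ = 237/403 = 0.58809.
SE = √(p̂(1−p̂)/n) = √(0.242240/403) = 0.024517.
For 80% confidence, z* = 1.282.
Margin = 1.282·0.024517 = 0.03143.
CI: 0.58809 ± 0.03143 = (0.557, 0.620).

(0.557, 0.620)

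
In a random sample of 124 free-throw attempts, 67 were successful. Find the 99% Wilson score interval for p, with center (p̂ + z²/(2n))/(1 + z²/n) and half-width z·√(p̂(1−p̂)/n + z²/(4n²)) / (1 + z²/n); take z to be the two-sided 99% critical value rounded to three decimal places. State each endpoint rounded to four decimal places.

(0.4259, 0.6506)

Here p̂ = 67/124 = 0.54032 and z = 2.576 (z² = 6.635776).
Denominator 1 + z²/n = 1 + 6.635776/124 = 1.053514.
Adjusted center: (0.54032 + z²/(2n))/1.053514 = 0.53827.
Radicand: p̂(1−p̂)/n + z²/(4n²) = 0.002003017 + 0.000107892 = 0.002110909.
Half-width = 2.576·√0.002110909/1.053514 = 0.11234.
Interval: 0.53827 ± 0.11234 → (0.4259, 0.6506).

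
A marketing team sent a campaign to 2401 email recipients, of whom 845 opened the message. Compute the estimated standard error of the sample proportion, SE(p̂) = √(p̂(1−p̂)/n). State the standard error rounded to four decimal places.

SE = 0.0097

Sample proportion p̂ = 845/2401 = 0.35194.
p̂(1−p̂) = 0.228078.
Dividing by n and taking the root: √0.000094993 = 0.0097.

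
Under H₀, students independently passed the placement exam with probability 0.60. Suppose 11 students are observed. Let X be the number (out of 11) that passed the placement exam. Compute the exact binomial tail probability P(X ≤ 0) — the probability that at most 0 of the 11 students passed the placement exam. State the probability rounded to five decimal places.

X ~ Binomial(n=11, p=0.60).
P(X ≤ 0) = C(11,0)·0.60^0·0.40^11.
= 0.000042 = 0.00004.

P = 0.00004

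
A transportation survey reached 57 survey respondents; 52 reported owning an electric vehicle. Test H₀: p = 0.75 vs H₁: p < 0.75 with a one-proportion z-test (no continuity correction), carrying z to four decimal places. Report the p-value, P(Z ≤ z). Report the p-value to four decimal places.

Sample proportion p̂ = 52/57 = 0.91228.
Null standard error: √(0.75·0.25/57) = √0.003289474 = 0.057354.
Test statistic (full precision, shown to 4 dp): z = (52/57 − 0.75)/SE₀ ≈ 2.8295.
p-value = P(Z ≤ z) with z = 2.8295 → 0.9977.

p-value = 0.9977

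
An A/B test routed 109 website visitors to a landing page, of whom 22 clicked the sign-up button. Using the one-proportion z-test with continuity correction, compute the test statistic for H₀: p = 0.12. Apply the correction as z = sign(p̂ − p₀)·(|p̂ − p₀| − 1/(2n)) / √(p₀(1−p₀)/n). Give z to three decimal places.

z = 2.482

Sample proportion p̂ = 22/109 = 0.20183. p̂ − p₀ = 0.081835.
1/(2n) = 0.004587.
Corrected numerator: |0.081835| − 0.004587 = 0.077248.
Null standard error: √(0.12·0.88/109) = √0.000968807 = 0.031126.
z = (+)0.077248/0.031126 = 2.482.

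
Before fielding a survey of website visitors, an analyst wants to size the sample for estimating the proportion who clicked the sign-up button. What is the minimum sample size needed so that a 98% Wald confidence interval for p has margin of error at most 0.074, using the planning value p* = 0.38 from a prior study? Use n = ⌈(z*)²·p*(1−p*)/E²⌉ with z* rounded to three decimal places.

z* = 2.326 at the 98% level.
p*(1−p*) = 0.2356.
Required n before rounding: 5.410276 × 0.2356 / 0.074² = 232.772.
Rounding up, n = 233.

n = 233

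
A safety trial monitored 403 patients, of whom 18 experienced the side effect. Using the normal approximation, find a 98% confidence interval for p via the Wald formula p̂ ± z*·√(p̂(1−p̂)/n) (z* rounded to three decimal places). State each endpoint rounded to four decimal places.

(0.0207, 0.0686)

p̂ = 18/403 = 0.04467.
SE(p̂) = √(0.04467·0.95533/403) = 0.010290.
For 98% confidence, z* = 2.326.
Margin of error: 2.326 × 0.010290 = 0.02393.
Interval: 0.04467 ± 0.02393 → (0.0207, 0.0686).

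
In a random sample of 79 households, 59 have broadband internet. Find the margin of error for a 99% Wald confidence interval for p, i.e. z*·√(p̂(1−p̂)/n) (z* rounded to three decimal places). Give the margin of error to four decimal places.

p̂ = 59/79 = 0.74684.
SE = √(p̂(1−p̂)/n) = √(0.189072/79) = 0.048922.
For 99% confidence, z* = 2.576.
So ME = 0.1260.

ME = 0.1260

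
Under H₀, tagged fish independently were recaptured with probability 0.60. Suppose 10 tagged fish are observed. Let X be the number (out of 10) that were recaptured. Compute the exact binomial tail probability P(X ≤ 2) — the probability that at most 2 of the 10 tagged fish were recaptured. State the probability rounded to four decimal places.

X ~ Binomial(n=10, p=0.60).
P(X ≤ 2) = C(10,0)·0.60^0·0.40^10 + C(10,1)·0.60^1·0.40^9 + C(10,2)·0.60^2·0.40^8.
= 0.000105 + 0.001573 + 0.010617 = 0.0123.

P = 0.0123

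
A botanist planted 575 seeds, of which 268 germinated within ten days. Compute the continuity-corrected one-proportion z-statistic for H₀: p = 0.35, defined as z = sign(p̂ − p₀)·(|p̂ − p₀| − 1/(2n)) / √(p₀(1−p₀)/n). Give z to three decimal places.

z = 5.792

With x = 268 successes in n = 575, p̂ = 0.46609. p̂ − p₀ = 0.116087.
1/(2n) = 0.000870.
Corrected numerator: |0.116087| − 0.000870 = 0.115217.
SE₀ = √(0.35·0.65/575) = 0.019891.
z = +0.115217/0.019891 = 5.792.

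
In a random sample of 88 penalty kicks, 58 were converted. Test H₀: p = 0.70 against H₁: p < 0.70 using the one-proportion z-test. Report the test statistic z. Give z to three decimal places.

z = -0.837

Sample proportion p̂ = 58/88 = 0.65909.
SE₀ = √(0.70·0.30/88) = 0.048850.
Test statistic: z = -0.04091/0.048850 = -0.837.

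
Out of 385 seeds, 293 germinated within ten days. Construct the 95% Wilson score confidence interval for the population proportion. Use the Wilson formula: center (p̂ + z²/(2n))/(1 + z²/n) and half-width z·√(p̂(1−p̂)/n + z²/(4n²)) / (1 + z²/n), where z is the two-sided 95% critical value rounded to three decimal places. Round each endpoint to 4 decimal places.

p̂ = 293/385 = 0.76104; z = 1.960, so z² = 3.841600.
Denominator 1 + z²/n = 1 + 3.841600/385 = 1.009978.
Center = (0.76104 + 0.004989)/1.009978 = 0.75846.
Radicand: p̂(1−p̂)/n + z²/(4n²) = 0.000472360 + 0.000006479 = 0.000478839.
Half-width = 1.960·√0.000478839/1.009978 = 0.04247.
So the interval runs from 0.7160 to 0.8009.

(0.7160, 0.8009)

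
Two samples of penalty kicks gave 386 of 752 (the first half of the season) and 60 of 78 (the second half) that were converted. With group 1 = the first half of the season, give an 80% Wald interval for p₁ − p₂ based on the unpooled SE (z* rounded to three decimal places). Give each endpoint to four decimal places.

p̂₁ = 0.51330, p̂₂ = 0.76923, so the observed difference is -0.25593.
SE = √(0.000332212 + 0.002275831) = √0.002608043 = 0.051069.
For 80% confidence, z* = 1.282. Margin = 1.282·0.051069 = 0.06547.
So the interval runs from -0.3214 to -0.1905.

(-0.3214, -0.1905)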